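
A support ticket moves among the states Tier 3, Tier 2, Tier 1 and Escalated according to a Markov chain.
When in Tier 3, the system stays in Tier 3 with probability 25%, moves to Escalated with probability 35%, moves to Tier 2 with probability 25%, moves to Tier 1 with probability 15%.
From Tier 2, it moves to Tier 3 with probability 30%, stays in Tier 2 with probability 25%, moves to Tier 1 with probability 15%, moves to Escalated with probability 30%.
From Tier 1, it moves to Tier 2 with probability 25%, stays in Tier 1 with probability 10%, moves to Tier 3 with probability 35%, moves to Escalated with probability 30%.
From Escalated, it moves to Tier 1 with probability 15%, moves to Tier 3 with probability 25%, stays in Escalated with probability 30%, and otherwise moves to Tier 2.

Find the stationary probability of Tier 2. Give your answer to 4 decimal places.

0.2657

Let the stationary distribution be π with π = πP and π_1 + π_2 + π_3 + π_4 = 1.
π_1 = 0.25·π_1 + 0.3·π_2 + 0.35·π_3 + 0.25·π_4
π_2 = 0.25·π_1 + 0.25·π_2 + 0.25·π_3 + 0.3·π_4
π_3 = 0.15·π_1 + 0.15·π_2 + 0.1·π_3 + 0.15·π_4
Solving with the normalization constraint gives π = (0.2776, 0.2657, 0.1429, 0.3139).
So the stationary probability of Tier 2 is 0.2657.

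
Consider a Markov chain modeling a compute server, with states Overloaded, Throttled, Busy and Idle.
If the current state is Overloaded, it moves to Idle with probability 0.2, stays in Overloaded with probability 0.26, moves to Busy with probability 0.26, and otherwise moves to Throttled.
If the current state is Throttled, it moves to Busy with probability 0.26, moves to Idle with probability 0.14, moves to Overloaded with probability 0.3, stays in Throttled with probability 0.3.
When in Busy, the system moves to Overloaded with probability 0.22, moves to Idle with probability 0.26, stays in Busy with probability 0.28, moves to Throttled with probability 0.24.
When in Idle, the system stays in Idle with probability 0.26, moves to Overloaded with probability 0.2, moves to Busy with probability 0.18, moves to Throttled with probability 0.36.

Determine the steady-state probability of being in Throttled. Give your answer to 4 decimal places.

0.2927

Let the stationary distribution be π with π = πP and π_1 + π_2 + π_3 + π_4 = 1.
π_1 = 0.26·π_1 + 0.3·π_2 + 0.22·π_3 + 0.2·π_4
π_2 = 0.28·π_1 + 0.3·π_2 + 0.24·π_3 + 0.36·π_4
π_3 = 0.26·π_1 + 0.26·π_2 + 0.28·π_3 + 0.18·π_4
Solving with the normalization constraint gives π = (0.2492, 0.2927, 0.2482, 0.2099).
So the stationary probability of Throttled is 0.2927.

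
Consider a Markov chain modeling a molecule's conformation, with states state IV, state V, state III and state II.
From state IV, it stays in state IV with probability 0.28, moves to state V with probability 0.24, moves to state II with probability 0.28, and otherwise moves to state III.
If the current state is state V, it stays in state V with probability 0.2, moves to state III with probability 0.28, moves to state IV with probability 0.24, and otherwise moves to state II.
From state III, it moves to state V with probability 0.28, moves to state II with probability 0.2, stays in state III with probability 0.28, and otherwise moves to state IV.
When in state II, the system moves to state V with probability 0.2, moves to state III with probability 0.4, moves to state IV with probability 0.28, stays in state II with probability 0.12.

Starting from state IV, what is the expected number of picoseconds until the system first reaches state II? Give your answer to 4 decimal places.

Let t(s) be the expected number of picoseconds to first reach state II from state s, with t(state II) = 0. Conditioning on the first picosecond:
t(state IV) = 1 + 0.28·t(state IV) + 0.24·t(state V) + 0.2·t(state III)
t(state V) = 1 + 0.24·t(state IV) + 0.2·t(state V) + 0.28·t(state III)
t(state III) = 1 + 0.24·t(state IV) + 0.28·t(state V) + 0.28·t(state III)
Solving: t(state IV) = 3.8323, t(state V) = 3.8580, t(state III) = 4.1667.
Expected picoseconds from state IV to state II: 3.8323.

3.8323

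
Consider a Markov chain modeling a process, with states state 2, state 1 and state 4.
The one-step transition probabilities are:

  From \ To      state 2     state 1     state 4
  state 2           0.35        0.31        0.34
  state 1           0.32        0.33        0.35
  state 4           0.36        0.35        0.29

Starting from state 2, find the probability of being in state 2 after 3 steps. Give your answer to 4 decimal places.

Propagate the distribution vector 3 steps from state 2.
After 0 steps: (1.0000, 0.0000, 0.0000)
After 1 step: (0.3500, 0.3100, 0.3400)
After 2 steps: (0.3441, 0.3298, 0.3261)
After 3 steps: (0.3434, 0.3296, 0.3270)
P(in state 2 after 3 steps) = 0.3434

0.3434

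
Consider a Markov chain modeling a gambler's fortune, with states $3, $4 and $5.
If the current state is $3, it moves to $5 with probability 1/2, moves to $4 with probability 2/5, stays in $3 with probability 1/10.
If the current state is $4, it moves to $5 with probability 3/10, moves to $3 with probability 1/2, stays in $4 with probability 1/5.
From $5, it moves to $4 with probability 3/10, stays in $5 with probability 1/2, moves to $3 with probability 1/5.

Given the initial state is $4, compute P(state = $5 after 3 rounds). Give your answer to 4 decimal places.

Propagate the distribution vector 3 rounds from $4.
After 0 rounds: (0.0000, 1.0000, 0.0000)
After 1 round: (0.5000, 0.2000, 0.3000)
After 2 rounds: (0.2100, 0.3300, 0.4600)
After 3 rounds: (0.2780, 0.2880, 0.4340)
P(in $5 after 3 rounds) = 0.4340

0.4340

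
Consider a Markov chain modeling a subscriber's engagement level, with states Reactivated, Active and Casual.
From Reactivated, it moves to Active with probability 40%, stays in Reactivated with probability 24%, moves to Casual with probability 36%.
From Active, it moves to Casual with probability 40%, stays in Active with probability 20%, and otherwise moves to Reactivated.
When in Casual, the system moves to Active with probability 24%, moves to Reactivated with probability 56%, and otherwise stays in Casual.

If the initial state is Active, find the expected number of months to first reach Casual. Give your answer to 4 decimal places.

Let t(s) be the expected number of months to first reach Casual from state s, with t(Casual) = 0. Conditioning on the first month:
t(Reactivated) = 1 + 0.24·t(Reactivated) + 0.4·t(Active)
t(Active) = 1 + 0.4·t(Reactivated) + 0.2·t(Active)
Solving: t(Reactivated) = 2.6786, t(Active) = 2.5893.
Expected months from Active to Casual: 2.5893.

2.5893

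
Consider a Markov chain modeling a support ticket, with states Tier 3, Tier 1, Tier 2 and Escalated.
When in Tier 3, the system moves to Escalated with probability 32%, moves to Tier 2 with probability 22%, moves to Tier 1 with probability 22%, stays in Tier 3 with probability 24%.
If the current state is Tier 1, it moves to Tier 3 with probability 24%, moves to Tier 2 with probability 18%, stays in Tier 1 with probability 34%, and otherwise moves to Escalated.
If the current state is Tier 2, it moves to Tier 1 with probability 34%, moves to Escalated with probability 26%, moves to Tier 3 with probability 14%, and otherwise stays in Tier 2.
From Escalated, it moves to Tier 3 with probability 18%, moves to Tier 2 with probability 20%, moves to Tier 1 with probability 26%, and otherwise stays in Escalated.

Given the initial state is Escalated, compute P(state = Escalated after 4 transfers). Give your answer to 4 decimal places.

Propagate the distribution vector 4 transfers from Escalated.
After 0 transfers: (0.0000, 0.0000, 0.0000, 1.0000)
After 1 transfer: (0.1800, 0.2600, 0.2000, 0.3600)
After 2 transfers: (0.1984, 0.2896, 0.2104, 0.3016)
After 3 transfers: (0.2009, 0.2921, 0.2108, 0.2963)
After 4 transfers: (0.2011, 0.2922, 0.2108, 0.2958)
P(in Escalated after 4 transfers) = 0.2958

0.2958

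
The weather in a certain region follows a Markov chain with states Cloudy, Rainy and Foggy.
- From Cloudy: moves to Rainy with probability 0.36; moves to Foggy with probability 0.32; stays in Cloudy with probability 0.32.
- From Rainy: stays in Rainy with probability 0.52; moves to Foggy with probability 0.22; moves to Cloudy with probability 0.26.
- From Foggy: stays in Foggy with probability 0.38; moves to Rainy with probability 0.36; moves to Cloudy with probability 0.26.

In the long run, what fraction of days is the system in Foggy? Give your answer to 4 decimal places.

0.2948

Let the stationary distribution be π with π = πP and π_1 + π_2 + π_3 = 1.
π_1 = 0.32·π_1 + 0.26·π_2 + 0.26·π_3
π_2 = 0.36·π_1 + 0.52·π_2 + 0.36·π_3
Solving with the normalization constraint gives π = (0.2766, 0.4286, 0.2948).
So the stationary probability of Foggy is 0.2948.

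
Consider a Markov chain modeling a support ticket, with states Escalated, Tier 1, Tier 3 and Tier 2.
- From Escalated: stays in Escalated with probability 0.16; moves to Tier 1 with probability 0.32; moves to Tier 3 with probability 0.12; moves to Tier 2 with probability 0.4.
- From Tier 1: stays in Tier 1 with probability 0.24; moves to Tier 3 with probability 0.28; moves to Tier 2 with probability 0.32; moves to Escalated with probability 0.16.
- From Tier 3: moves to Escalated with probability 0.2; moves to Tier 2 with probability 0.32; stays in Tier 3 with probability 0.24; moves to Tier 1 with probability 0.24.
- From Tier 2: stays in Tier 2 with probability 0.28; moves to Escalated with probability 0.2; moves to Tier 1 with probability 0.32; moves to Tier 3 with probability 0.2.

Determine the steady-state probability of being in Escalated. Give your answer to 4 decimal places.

0.1815

Let the stationary distribution be π with π = πP and π_1 + π_2 + π_3 + π_4 = 1.
π_1 = 0.16·π_1 + 0.16·π_2 + 0.2·π_3 + 0.2·π_4
π_2 = 0.32·π_1 + 0.24·π_2 + 0.24·π_3 + 0.32·π_4
π_3 = 0.12·π_1 + 0.28·π_2 + 0.24·π_3 + 0.2·π_4
Solving with the normalization constraint gives π = (0.1815, 0.2803, 0.2166, 0.3217).
So the stationary probability of Escalated is 0.1815.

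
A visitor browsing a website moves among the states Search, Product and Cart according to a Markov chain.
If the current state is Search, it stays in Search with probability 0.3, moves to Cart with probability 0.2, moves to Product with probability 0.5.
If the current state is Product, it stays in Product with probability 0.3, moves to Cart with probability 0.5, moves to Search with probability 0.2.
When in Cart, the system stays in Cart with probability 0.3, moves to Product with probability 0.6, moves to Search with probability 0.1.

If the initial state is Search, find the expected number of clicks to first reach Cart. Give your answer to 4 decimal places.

Let t(s) be the expected number of clicks to first reach Cart from state s, with t(Cart) = 0. Conditioning on the first click:
t(Search) = 1 + 0.3·t(Search) + 0.5·t(Product)
t(Product) = 1 + 0.2·t(Search) + 0.3·t(Product)
Solving: t(Search) = 3.0769, t(Product) = 2.3077.
Expected clicks from Search to Cart: 3.0769.

3.0769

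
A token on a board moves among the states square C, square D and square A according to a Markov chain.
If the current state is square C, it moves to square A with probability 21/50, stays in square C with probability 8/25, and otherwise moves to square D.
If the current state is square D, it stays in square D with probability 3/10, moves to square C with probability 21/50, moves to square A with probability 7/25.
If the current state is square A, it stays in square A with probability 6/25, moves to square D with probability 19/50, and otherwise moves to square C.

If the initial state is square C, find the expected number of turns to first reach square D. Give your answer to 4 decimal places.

Let t(s) be the expected number of turns to first reach square D from state s, with t(square D) = 0. Conditioning on the first turn:
t(square C) = 1 + 0.32·t(square C) + 0.42·t(square A)
t(square A) = 1 + 0.38·t(square C) + 0.24·t(square A)
Solving: t(square C) = 3.3035, t(square A) = 2.9675.
Expected turns from square C to square D: 3.3035.

3.3035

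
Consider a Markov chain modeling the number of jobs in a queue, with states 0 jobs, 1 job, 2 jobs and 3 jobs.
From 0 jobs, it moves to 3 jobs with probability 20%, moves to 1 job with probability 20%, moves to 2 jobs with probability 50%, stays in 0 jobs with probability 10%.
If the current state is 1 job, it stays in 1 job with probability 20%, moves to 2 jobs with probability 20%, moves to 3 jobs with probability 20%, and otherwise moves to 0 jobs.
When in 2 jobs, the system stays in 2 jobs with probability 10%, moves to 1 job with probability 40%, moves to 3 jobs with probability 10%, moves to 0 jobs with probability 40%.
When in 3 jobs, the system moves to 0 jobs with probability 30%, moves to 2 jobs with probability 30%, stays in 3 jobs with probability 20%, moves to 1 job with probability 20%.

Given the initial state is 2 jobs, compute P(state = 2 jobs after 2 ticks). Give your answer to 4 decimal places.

0.3200

Propagate the distribution vector 2 ticks from 2 jobs.
After 0 ticks: (0.0000, 0.0000, 1.0000, 0.0000)
After 1 tick: (0.4000, 0.4000, 0.1000, 0.1000)
After 2 ticks: (0.2700, 0.2200, 0.3200, 0.1900)
P(in 2 jobs after 2 ticks) = 0.3200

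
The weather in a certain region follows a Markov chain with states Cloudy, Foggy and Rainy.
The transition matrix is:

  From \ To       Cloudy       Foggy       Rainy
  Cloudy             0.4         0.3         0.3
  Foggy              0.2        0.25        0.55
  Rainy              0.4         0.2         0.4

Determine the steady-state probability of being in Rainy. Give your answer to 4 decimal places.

Let the stationary distribution be π with π = πP and π_1 + π_2 + π_3 = 1.
π_1 = 0.4·π_1 + 0.2·π_2 + 0.4·π_3
π_2 = 0.3·π_1 + 0.25·π_2 + 0.2·π_3
Solving with the normalization constraint gives π = (0.3505, 0.2474, 0.4021).
So the stationary probability of Rainy is 0.4021.

0.4021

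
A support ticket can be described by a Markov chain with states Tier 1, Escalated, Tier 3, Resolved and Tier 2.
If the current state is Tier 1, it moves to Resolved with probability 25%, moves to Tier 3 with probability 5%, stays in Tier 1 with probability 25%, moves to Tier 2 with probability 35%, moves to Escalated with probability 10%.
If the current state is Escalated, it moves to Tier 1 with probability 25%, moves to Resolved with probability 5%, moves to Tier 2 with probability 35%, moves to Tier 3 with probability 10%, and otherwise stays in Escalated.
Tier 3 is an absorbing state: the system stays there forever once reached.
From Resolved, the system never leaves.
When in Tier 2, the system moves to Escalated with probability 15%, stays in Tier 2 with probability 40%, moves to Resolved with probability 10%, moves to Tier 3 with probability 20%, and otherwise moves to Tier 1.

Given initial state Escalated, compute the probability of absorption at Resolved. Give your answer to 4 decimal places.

Let h(s) be the probability of absorption at Resolved starting from transient state s. Then h(Resolved) = 1 and h(Tier 3) = 0. By first-step analysis:
h(Tier 1) = 0.25·h(Tier 1) + 0.1·h(Escalated) + 0.05·0 + 0.25·1 + 0.35·h(Tier 2)
h(Escalated) = 0.25·h(Tier 1) + 0.25·h(Escalated) + 0.1·0 + 0.05·1 + 0.35·h(Tier 2)
h(Tier 2) = 0.15·h(Tier 1) + 0.15·h(Escalated) + 0.2·0 + 0.1·1 + 0.4·h(Tier 2)
Solving: h(Tier 1) = 0.5979, h(Escalated) = 0.4681, h(Tier 2) = 0.4332.
Starting from Escalated, the probability is 0.4681.

0.4681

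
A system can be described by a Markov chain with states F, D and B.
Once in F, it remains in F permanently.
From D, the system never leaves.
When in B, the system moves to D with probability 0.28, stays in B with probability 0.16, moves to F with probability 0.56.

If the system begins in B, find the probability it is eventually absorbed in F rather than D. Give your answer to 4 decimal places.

0.6667

Let h(s) be the probability of absorption at F starting from transient state s. Then h(F) = 1 and h(D) = 0. By first-step analysis:
h(B) = 0.56·1 + 0.28·0 + 0.16·h(B)
Solving: h(B) = 0.6667.
Starting from B, the probability is 0.6667.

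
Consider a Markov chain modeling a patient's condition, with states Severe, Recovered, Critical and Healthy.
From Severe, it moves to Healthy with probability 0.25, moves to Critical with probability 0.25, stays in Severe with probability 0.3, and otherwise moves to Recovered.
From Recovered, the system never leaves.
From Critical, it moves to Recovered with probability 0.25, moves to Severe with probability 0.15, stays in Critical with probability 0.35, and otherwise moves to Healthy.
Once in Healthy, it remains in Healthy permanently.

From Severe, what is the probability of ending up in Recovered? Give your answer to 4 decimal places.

0.4611

Let h(s) be the probability of absorption at Recovered starting from transient state s. Then h(Recovered) = 1 and h(Healthy) = 0. By first-step analysis:
h(Severe) = 0.3·h(Severe) + 0.2·1 + 0.25·h(Critical) + 0.25·0
h(Critical) = 0.15·h(Severe) + 0.25·1 + 0.35·h(Critical) + 0.25·0
Solving: h(Severe) = 0.4611, h(Critical) = 0.4910.
Starting from Severe, the probability is 0.4611.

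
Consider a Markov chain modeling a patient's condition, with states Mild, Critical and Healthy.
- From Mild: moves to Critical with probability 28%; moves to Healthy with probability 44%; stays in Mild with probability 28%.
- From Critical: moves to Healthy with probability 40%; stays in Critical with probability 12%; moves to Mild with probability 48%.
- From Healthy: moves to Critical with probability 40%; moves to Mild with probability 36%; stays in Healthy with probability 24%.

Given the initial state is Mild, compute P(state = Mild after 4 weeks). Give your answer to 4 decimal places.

Propagate the distribution vector 4 weeks from Mild.
After 0 weeks: (1.0000, 0.0000, 0.0000)
After 1 week: (0.2800, 0.2800, 0.4400)
After 2 weeks: (0.3712, 0.2880, 0.3408)
After 3 weeks: (0.3649, 0.2748, 0.3603)
After 4 weeks: (0.3638, 0.2793, 0.3569)
P(in Mild after 4 weeks) = 0.3638

0.3638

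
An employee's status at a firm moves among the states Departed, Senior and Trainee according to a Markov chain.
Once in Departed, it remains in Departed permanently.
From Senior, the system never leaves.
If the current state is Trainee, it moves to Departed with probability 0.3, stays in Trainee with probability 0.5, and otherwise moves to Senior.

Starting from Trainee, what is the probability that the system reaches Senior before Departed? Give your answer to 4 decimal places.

Let h(s) be the probability of absorption at Senior starting from transient state s. Then h(Senior) = 1 and h(Departed) = 0. By first-step analysis:
h(Trainee) = 0.3·0 + 0.2·1 + 0.5·h(Trainee)
Solving: h(Trainee) = 0.4000.
Starting from Trainee, the probability is 0.4000.

0.4000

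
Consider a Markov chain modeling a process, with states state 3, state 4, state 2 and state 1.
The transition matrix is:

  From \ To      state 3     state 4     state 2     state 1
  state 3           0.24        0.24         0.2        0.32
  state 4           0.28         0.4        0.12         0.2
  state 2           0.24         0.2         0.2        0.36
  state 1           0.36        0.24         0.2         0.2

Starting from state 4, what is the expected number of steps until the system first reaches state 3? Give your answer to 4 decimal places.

3.4256

Let t(s) be the expected number of steps to first reach state 3 from state s, with t(state 3) = 0. Conditioning on the first step:
t(state 4) = 1 + 0.4·t(state 4) + 0.12·t(state 2) + 0.2·t(state 1)
t(state 2) = 1 + 0.2·t(state 4) + 0.2·t(state 2) + 0.36·t(state 1)
t(state 1) = 1 + 0.24·t(state 4) + 0.2·t(state 2) + 0.2·t(state 1)
Solving: t(state 4) = 3.4256, t(state 2) = 3.5283, t(state 1) = 3.1597.
Expected steps from state 4 to state 3: 3.4256.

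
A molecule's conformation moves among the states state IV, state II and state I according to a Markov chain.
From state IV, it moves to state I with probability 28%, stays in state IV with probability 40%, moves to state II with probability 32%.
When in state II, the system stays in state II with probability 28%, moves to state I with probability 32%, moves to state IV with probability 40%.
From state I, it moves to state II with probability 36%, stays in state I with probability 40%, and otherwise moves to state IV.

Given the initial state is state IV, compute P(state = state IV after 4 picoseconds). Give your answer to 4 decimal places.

Propagate the distribution vector 4 picoseconds from state IV.
After 0 picoseconds: (1.0000, 0.0000, 0.0000)
After 1 picosecond: (0.4000, 0.3200, 0.2800)
After 2 picoseconds: (0.3552, 0.3184, 0.3264)
After 3 picoseconds: (0.3478, 0.3203, 0.3319)
After 4 picoseconds: (0.3469, 0.3205, 0.3326)
P(in state IV after 4 picoseconds) = 0.3469

0.3469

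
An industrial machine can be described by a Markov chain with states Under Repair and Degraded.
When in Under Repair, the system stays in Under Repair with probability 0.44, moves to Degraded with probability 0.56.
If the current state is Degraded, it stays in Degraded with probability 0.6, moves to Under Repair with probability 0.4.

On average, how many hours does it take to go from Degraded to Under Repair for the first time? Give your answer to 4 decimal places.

Let t(s) be the expected number of hours to first reach Under Repair from state s, with t(Under Repair) = 0. Conditioning on the first hour:
t(Degraded) = 1 + 0.6·t(Degraded)
Solving: t(Degraded) = 2.5000.
Expected hours from Degraded to Under Repair: 2.5000.

2.5000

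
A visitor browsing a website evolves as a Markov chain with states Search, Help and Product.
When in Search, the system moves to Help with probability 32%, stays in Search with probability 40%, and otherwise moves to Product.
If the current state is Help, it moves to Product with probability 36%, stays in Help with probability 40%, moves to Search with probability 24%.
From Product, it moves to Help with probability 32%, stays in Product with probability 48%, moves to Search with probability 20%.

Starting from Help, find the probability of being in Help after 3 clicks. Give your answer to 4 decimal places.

Propagate the distribution vector 3 clicks from Help.
After 0 clicks: (0.0000, 1.0000, 0.0000)
After 1 click: (0.2400, 0.4000, 0.3600)
After 2 clicks: (0.2640, 0.3520, 0.3840)
After 3 clicks: (0.2669, 0.3482, 0.3850)
P(in Help after 3 clicks) = 0.3482

0.3482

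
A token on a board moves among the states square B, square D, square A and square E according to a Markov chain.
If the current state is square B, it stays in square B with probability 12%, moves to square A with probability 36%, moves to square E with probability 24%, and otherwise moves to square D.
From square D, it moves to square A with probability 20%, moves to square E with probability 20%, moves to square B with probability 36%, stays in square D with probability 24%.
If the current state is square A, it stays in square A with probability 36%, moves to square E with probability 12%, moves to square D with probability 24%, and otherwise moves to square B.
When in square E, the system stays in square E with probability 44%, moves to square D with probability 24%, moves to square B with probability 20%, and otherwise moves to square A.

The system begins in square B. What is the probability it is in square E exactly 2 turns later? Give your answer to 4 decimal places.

0.2336

Propagate the distribution vector 2 turns from square B.
After 0 turns: (1.0000, 0.0000, 0.0000, 0.0000)
After 1 turn: (0.1200, 0.2800, 0.3600, 0.2400)
After 2 turns: (0.2640, 0.2448, 0.2576, 0.2336)
P(in square E after 2 turns) = 0.2336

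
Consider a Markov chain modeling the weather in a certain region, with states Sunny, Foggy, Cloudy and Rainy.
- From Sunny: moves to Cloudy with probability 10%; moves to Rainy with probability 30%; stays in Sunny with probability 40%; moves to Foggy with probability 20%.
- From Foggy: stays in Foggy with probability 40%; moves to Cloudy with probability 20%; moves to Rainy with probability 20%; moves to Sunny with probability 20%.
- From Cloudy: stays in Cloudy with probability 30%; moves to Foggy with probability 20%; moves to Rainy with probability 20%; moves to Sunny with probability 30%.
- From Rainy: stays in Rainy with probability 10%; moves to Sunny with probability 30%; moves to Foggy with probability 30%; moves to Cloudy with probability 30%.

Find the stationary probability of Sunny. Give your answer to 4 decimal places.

Let the stationary distribution be π with π = πP and π_1 + π_2 + π_3 + π_4 = 1.
π_1 = 0.4·π_1 + 0.2·π_2 + 0.3·π_3 + 0.3·π_4
π_2 = 0.2·π_1 + 0.4·π_2 + 0.2·π_3 + 0.3·π_4
π_3 = 0.1·π_1 + 0.2·π_2 + 0.3·π_3 + 0.3·π_4
Solving with the normalization constraint gives π = (0.3026, 0.2762, 0.2119, 0.2093).
So the stationary probability of Sunny is 0.3026.

0.3026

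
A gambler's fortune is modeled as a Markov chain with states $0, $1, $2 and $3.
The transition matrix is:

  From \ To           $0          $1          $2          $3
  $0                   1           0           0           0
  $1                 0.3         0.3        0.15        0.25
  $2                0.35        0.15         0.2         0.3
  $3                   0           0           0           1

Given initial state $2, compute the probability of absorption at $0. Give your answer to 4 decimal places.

Let h(s) be the probability of absorption at $0 starting from transient state s. Then h($0) = 1 and h($3) = 0. By first-step analysis:
h($1) = 0.3·1 + 0.3·h($1) + 0.15·h($2) + 0.25·0
h($2) = 0.35·1 + 0.15·h($1) + 0.2·h($2) + 0.3·0
Solving: h($1) = 0.5442, h($2) = 0.5395.
Starting from $2, the probability is 0.5395.

0.5395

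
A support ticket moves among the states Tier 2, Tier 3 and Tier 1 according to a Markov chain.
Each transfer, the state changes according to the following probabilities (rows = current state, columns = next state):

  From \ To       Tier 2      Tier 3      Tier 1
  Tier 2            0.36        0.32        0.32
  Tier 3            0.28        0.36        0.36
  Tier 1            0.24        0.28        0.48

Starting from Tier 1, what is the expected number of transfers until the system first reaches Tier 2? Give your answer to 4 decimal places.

3.9655

Let t(s) be the expected number of transfers to first reach Tier 2 from state s, with t(Tier 2) = 0. Conditioning on the first transfer:
t(Tier 3) = 1 + 0.36·t(Tier 3) + 0.36·t(Tier 1)
t(Tier 1) = 1 + 0.28·t(Tier 3) + 0.48·t(Tier 1)
Solving: t(Tier 3) = 3.7931, t(Tier 1) = 3.9655.
Expected transfers from Tier 1 to Tier 2: 3.9655.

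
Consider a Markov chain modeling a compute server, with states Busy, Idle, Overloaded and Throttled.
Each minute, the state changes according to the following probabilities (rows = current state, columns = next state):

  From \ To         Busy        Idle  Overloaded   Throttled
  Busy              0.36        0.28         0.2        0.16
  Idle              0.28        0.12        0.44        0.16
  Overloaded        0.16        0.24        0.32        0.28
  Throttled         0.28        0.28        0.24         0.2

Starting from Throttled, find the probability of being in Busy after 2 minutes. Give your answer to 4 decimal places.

0.2736

Propagate the distribution vector 2 minutes from Throttled.
After 0 minutes: (0.0000, 0.0000, 0.0000, 1.0000)
After 1 minute: (0.2800, 0.2800, 0.2400, 0.2000)
After 2 minutes: (0.2736, 0.2256, 0.3040, 0.1968)
P(in Busy after 2 minutes) = 0.2736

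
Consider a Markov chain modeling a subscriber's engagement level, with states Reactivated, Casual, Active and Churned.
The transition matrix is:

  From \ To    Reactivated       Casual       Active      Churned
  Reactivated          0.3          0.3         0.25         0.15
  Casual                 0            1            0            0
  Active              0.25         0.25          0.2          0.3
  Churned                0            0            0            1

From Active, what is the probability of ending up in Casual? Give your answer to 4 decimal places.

Let h(s) be the probability of absorption at Casual starting from transient state s. Then h(Casual) = 1 and h(Churned) = 0. By first-step analysis:
h(Reactivated) = 0.3·h(Reactivated) + 0.3·1 + 0.25·h(Active) + 0.15·0
h(Active) = 0.25·h(Reactivated) + 0.25·1 + 0.2·h(Active) + 0.3·0
Solving: h(Reactivated) = 0.6080, h(Active) = 0.5025.
Starting from Active, the probability is 0.5025.

0.5025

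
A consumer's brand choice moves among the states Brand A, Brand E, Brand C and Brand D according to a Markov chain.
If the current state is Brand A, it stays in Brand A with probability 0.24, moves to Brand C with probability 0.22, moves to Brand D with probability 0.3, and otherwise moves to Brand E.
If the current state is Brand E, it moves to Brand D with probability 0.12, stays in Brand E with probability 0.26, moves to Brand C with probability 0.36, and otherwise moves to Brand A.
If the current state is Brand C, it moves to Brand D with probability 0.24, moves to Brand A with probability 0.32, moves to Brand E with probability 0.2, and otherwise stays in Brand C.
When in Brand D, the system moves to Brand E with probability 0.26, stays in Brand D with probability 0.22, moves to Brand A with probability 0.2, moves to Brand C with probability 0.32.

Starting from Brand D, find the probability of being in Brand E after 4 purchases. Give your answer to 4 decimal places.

Propagate the distribution vector 4 purchases from Brand D.
After 0 purchases: (0.0000, 0.0000, 0.0000, 1.0000)
After 1 purchase: (0.2000, 0.2600, 0.3200, 0.2200)
After 2 purchases: (0.2620, 0.2368, 0.2848, 0.2164)
After 3 purchases: (0.2589, 0.2377, 0.2805, 0.2230)
After 4 purchases: (0.2583, 0.2380, 0.2812, 0.2226)
P(in Brand E after 4 purchases) = 0.2380

0.2380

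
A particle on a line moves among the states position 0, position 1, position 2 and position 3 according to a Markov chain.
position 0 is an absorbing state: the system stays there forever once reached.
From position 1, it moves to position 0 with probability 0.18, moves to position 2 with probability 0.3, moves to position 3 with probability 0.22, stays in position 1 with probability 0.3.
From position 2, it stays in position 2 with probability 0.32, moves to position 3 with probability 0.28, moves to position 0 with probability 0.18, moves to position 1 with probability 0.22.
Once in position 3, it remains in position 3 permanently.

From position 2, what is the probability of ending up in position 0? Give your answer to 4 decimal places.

0.4039

Let h(s) be the probability of absorption at position 0 starting from transient state s. Then h(position 0) = 1 and h(position 3) = 0. By first-step analysis:
h(position 1) = 0.18·1 + 0.3·h(position 1) + 0.3·h(position 2) + 0.22·0
h(position 2) = 0.18·1 + 0.22·h(position 1) + 0.32·h(position 2) + 0.28·0
Solving: h(position 1) = 0.4302, h(position 2) = 0.4039.
Starting from position 2, the probability is 0.4039.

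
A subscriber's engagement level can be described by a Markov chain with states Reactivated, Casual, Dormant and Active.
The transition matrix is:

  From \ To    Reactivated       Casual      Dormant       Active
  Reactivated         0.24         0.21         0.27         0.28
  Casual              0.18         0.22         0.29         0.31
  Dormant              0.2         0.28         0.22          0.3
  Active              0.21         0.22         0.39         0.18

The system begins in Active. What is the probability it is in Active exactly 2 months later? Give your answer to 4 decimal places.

Propagate the distribution vector 2 months from Active.
After 0 months: (0.0000, 0.0000, 0.0000, 1.0000)
After 1 month: (0.2100, 0.2200, 0.3900, 0.1800)
After 2 months: (0.2058, 0.2413, 0.2765, 0.2764)
P(in Active after 2 months) = 0.2764

0.2764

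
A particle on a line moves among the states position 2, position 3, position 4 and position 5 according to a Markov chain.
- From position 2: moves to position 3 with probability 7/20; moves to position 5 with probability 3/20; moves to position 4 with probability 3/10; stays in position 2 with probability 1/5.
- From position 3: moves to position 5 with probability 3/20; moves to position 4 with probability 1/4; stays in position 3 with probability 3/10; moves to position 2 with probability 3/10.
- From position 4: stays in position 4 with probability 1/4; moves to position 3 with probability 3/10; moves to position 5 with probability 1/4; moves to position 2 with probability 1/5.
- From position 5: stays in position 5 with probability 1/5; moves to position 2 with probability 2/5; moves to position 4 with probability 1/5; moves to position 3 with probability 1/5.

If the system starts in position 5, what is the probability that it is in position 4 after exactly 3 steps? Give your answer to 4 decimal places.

0.2540

Propagate the distribution vector 3 steps from position 5.
After 0 steps: (0.0000, 0.0000, 0.0000, 1.0000)
After 1 step: (0.4000, 0.2000, 0.2000, 0.2000)
After 2 steps: (0.2600, 0.3000, 0.2600, 0.1800)
After 3 steps: (0.2660, 0.2950, 0.2540, 0.1850)
P(in position 4 after 3 steps) = 0.2540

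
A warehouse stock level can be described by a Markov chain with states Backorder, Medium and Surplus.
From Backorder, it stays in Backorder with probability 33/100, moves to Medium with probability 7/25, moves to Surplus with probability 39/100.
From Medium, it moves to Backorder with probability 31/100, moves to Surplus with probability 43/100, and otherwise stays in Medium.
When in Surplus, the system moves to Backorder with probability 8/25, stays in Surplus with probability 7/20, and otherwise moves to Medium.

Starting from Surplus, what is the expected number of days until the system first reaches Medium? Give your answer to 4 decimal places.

Let t(s) be the expected number of days to first reach Medium from state s, with t(Medium) = 0. Conditioning on the first day:
t(Backorder) = 1 + 0.33·t(Backorder) + 0.39·t(Surplus)
t(Surplus) = 1 + 0.32·t(Backorder) + 0.35·t(Surplus)
Solving: t(Backorder) = 3.3473, t(Surplus) = 3.1864.
Expected days from Surplus to Medium: 3.1864.

3.1864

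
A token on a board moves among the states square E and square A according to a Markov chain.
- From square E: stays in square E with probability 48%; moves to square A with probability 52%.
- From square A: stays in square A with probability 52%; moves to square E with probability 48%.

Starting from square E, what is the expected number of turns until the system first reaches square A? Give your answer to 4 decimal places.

1.9231

Let t(s) be the expected number of turns to first reach square A from state s, with t(square A) = 0. Conditioning on the first turn:
t(square E) = 1 + 0.48·t(square E)
Solving: t(square E) = 1.9231.
Expected turns from square E to square A: 1.9231.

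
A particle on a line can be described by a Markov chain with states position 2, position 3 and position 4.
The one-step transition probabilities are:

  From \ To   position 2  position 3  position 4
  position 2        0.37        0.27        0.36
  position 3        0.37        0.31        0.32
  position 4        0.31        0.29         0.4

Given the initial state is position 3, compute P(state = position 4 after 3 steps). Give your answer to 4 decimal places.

Propagate the distribution vector 3 steps from position 3.
After 0 steps: (0.0000, 1.0000, 0.0000)
After 1 step: (0.3700, 0.3100, 0.3200)
After 2 steps: (0.3508, 0.2888, 0.3604)
After 3 steps: (0.3484, 0.2888, 0.3629)
P(in position 4 after 3 steps) = 0.3629

0.3629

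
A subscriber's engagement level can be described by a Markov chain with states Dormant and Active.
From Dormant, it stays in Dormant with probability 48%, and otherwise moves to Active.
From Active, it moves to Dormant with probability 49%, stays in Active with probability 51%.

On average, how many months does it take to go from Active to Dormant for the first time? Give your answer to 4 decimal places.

2.0408

Let t(s) be the expected number of months to first reach Dormant from state s, with t(Dormant) = 0. Conditioning on the first month:
t(Active) = 1 + 0.51·t(Active)
Solving: t(Active) = 2.0408.
Expected months from Active to Dormant: 2.0408.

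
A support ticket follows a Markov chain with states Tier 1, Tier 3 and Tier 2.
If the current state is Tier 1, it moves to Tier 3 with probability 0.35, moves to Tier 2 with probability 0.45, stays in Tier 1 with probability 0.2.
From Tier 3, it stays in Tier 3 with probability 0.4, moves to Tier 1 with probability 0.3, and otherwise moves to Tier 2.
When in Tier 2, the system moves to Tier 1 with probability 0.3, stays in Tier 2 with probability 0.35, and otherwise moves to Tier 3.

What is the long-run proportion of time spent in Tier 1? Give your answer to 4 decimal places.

Let the stationary distribution be π with π = πP and π_1 + π_2 + π_3 = 1.
π_1 = 0.2·π_1 + 0.3·π_2 + 0.3·π_3
π_2 = 0.35·π_1 + 0.4·π_2 + 0.35·π_3
Solving with the normalization constraint gives π = (0.2727, 0.3684, 0.3589).
So the stationary probability of Tier 1 is 0.2727.

0.2727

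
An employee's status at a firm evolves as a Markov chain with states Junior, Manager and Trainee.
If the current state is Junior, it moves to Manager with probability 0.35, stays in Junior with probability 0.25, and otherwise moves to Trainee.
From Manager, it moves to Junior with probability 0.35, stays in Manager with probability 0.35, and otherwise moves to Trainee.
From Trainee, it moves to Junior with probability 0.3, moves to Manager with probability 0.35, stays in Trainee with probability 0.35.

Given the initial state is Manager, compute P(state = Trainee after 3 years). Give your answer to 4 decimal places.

0.3475

Propagate the distribution vector 3 years from Manager.
After 0 years: (0.0000, 1.0000, 0.0000)
After 1 year: (0.3500, 0.3500, 0.3000)
After 2 years: (0.3000, 0.3500, 0.3500)
After 3 years: (0.3025, 0.3500, 0.3475)
P(in Trainee after 3 years) = 0.3475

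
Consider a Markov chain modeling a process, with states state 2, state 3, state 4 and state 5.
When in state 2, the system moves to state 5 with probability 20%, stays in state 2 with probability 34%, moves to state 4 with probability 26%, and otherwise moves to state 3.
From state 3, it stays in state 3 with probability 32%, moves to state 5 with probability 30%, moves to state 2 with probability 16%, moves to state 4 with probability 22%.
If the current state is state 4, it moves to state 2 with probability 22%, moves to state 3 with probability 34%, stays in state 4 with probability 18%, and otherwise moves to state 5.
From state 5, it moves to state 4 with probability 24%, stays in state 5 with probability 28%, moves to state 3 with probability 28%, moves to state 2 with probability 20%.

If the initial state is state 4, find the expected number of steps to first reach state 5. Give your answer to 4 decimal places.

Let t(s) be the expected number of steps to first reach state 5 from state s, with t(state 5) = 0. Conditioning on the first step:
t(state 2) = 1 + 0.34·t(state 2) + 0.2·t(state 3) + 0.26·t(state 4)
t(state 3) = 1 + 0.16·t(state 2) + 0.32·t(state 3) + 0.22·t(state 4)
t(state 4) = 1 + 0.22·t(state 2) + 0.34·t(state 3) + 0.18·t(state 4)
Solving: t(state 2) = 4.1622, t(state 3) = 3.7024, t(state 4) = 3.8713.
Expected steps from state 4 to state 5: 3.8713.

3.8713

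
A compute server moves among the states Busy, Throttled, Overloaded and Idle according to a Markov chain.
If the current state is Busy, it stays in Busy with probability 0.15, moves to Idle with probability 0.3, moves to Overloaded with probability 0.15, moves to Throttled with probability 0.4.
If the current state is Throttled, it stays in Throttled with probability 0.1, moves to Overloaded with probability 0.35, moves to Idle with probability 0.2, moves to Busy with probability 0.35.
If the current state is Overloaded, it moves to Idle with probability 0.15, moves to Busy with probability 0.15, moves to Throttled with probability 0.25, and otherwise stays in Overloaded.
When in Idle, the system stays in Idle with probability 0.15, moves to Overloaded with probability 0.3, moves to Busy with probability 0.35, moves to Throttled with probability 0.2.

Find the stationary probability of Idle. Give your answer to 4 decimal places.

Let the stationary distribution be π with π = πP and π_1 + π_2 + π_3 + π_4 = 1.
π_1 = 0.15·π_1 + 0.35·π_2 + 0.15·π_3 + 0.35·π_4
π_2 = 0.4·π_1 + 0.1·π_2 + 0.25·π_3 + 0.2·π_4
π_3 = 0.15·π_1 + 0.35·π_2 + 0.45·π_3 + 0.3·π_4
Solving with the normalization constraint gives π = (0.2375, 0.2398, 0.3251, 0.1976).
So the stationary probability of Idle is 0.1976.

0.1976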